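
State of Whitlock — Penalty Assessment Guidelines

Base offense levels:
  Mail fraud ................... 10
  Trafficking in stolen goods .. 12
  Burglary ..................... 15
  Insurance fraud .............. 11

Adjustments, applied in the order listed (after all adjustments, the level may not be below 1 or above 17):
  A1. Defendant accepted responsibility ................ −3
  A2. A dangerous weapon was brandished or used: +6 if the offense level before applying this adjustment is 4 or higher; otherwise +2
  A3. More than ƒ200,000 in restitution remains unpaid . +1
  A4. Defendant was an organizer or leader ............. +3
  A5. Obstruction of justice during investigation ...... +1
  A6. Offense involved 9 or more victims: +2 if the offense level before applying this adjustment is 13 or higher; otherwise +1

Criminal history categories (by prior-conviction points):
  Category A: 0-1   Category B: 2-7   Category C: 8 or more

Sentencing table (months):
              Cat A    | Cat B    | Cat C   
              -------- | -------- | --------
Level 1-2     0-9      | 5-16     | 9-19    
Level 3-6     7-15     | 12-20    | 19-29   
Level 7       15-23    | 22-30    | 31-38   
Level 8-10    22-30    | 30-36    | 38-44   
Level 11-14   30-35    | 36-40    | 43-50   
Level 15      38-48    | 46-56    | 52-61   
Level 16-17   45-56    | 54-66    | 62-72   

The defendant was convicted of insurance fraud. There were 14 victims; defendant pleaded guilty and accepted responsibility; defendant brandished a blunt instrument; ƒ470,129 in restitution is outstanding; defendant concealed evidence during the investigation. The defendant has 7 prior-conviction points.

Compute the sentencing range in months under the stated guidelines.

54-66 months

Base offense level for insurance fraud: 11.
A1 applies: 11 − 3 = 8.
A2 applies (level before this adjustment is 8 ≥ 4, so +6): 8 + 6 = 14.
A3 applies: 14 + 1 = 15.
A5 applies: 15 + 1 = 16.
A6 applies (level before this adjustment is 16 ≥ 13, so +2): 16 + 2 = 18.
Level 18 exceeds the maximum of 17; capped at 17.
Final offense level: 17.
Criminal history: 7 prior points → Category B (2-7).
Level 17 falls in the 16-17 band.
Grid: Level 16-17 × Category B = 54-66 months.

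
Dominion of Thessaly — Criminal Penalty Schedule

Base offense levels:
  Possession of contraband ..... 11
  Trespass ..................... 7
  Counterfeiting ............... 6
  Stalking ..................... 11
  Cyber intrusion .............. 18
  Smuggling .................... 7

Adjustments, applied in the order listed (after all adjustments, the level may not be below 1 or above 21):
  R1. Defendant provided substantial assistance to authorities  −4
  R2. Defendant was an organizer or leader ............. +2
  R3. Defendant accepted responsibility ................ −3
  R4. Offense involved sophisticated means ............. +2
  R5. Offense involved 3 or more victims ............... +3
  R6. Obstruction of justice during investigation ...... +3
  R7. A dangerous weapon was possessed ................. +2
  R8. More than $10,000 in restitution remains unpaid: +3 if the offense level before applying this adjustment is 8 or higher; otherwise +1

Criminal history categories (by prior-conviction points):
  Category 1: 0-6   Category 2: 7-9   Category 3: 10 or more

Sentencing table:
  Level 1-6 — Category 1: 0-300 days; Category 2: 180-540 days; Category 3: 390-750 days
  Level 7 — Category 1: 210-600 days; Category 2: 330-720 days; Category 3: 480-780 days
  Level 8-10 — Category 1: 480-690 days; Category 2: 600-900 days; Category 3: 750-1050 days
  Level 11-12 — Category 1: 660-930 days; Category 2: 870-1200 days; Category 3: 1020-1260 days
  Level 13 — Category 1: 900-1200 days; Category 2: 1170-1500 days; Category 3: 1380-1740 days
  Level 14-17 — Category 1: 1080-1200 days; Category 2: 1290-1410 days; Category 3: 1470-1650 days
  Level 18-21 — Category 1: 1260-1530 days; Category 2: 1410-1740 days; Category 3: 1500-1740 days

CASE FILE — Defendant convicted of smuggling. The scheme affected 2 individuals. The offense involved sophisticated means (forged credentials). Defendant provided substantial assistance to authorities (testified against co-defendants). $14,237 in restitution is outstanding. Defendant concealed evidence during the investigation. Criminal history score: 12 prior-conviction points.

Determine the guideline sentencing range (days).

1020-1260 days

Base offense level for smuggling: 7.
R1 applies: 7 − 4 = 3.
R4 applies: 3 + 2 = 5.
R6 applies: 5 + 3 = 8.
R8 applies (level before this adjustment is 8 ≥ 8, so +3): 8 + 3 = 11.
Final offense level: 11.
Criminal history: 12 prior points → Category 3 (10+).
Level 11 falls in the 11-12 band.
Grid: Level 11-12 × Category 3 = 1020-1260 days.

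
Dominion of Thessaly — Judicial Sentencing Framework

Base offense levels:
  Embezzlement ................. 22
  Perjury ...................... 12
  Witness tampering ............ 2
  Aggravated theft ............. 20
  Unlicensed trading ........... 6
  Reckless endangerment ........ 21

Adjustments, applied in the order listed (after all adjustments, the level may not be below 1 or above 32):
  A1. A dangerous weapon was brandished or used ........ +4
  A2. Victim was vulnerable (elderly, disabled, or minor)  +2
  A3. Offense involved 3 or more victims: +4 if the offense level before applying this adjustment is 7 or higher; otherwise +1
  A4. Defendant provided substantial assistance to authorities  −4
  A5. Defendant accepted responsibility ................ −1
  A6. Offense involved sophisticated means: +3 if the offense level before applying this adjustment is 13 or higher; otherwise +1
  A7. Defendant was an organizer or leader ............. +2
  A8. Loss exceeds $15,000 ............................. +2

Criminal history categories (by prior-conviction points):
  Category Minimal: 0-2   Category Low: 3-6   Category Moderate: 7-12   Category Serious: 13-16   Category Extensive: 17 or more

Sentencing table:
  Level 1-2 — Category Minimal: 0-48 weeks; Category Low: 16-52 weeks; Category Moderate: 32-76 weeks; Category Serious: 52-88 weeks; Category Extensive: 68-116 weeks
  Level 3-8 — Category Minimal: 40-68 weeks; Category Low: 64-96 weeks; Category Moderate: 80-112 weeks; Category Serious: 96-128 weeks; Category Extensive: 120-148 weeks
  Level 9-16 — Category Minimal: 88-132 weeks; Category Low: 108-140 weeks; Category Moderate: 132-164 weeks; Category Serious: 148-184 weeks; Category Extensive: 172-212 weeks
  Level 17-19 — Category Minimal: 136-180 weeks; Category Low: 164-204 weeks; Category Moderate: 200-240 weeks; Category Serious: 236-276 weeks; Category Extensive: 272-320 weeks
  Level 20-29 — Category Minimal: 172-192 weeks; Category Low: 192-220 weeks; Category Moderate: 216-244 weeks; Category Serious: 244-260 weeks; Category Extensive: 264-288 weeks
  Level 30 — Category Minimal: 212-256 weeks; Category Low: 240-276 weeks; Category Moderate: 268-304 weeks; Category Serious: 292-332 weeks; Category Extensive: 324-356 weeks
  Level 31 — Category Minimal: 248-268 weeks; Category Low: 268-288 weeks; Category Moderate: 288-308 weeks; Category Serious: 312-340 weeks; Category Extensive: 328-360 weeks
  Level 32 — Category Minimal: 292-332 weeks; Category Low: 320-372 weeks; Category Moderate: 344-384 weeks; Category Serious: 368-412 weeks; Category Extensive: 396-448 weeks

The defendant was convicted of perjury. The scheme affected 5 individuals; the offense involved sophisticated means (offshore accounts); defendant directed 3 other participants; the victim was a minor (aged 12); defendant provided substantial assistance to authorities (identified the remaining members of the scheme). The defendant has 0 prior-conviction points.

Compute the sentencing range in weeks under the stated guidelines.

136-180 weeks

Base offense level for perjury: 12.
A2 applies: 12 + 2 = 14.
A3 applies (level before this adjustment is 14 ≥ 7, so +4): 14 + 4 = 18.
A4 applies: 18 − 4 = 14.
A5 does not apply.
A6 applies (level before this adjustment is 14 ≥ 13, so +3): 14 + 3 = 17.
A7 applies: 17 + 2 = 19.
Final offense level: 19.
Criminal history: 0 prior points → Category Minimal (0-2).
Level 19 falls in the 17-19 band.
Grid: Level 17-19 × Category Minimal = 136-180 weeks.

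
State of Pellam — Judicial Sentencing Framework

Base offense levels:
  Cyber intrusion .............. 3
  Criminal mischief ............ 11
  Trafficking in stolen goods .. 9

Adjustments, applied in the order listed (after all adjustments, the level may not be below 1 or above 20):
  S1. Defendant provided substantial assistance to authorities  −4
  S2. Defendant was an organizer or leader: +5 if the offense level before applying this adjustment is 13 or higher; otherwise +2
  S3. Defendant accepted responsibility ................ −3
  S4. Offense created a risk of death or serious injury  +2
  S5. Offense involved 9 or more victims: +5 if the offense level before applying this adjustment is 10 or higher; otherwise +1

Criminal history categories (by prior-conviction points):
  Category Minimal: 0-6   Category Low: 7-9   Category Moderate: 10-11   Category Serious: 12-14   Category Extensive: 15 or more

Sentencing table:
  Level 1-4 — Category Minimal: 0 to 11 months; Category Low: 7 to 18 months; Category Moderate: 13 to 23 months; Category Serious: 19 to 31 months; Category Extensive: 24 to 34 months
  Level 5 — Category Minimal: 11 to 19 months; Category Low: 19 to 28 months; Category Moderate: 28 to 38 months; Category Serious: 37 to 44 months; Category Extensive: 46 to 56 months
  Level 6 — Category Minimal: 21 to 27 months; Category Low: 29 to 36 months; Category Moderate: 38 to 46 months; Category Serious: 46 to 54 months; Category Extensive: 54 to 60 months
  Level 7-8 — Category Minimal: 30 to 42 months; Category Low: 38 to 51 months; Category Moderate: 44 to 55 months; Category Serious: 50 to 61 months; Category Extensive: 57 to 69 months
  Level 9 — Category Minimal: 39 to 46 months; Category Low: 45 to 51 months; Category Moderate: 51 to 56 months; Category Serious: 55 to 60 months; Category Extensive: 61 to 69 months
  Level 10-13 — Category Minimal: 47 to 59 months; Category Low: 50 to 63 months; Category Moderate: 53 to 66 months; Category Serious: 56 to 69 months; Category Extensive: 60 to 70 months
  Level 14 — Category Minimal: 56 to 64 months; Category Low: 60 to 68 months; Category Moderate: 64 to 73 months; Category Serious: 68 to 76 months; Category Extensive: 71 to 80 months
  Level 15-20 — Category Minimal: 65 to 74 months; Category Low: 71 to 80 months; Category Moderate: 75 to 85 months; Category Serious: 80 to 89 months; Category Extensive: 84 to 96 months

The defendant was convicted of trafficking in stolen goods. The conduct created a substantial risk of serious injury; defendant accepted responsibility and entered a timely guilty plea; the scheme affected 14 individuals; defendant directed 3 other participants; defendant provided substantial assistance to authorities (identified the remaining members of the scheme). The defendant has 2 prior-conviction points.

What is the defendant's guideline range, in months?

Base offense level for trafficking in stolen goods: 9.
S1 applies: 9 − 4 = 5.
S2 applies (level before this adjustment is 5 < 13, so +2): 5 + 2 = 7.
S3 applies: 7 − 3 = 4.
S4 applies: 4 + 2 = 6.
S5 applies (level before this adjustment is 6 < 10, so +1): 6 + 1 = 7.
Final offense level: 7.
Criminal history: 2 prior points → Category Minimal (0-6).
Level 7 falls in the 7-8 band.
Grid: Level 7-8 × Category Minimal = 30-42 months.

30-42 months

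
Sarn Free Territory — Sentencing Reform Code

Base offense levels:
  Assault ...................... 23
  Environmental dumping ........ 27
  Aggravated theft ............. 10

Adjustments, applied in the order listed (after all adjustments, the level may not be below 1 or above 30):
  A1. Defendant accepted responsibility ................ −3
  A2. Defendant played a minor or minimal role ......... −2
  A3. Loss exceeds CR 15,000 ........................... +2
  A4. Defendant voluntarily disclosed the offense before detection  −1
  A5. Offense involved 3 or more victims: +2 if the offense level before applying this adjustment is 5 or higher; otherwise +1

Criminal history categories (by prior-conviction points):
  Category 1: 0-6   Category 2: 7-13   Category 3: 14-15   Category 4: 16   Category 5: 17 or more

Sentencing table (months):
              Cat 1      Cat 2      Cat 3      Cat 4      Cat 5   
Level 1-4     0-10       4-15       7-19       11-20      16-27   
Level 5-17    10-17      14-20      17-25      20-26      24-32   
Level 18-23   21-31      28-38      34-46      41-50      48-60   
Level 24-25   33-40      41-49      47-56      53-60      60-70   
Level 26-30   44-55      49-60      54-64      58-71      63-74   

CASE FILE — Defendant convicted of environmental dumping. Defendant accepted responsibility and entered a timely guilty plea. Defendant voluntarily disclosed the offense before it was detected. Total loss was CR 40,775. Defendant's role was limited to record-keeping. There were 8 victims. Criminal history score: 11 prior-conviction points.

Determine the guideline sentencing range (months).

41-49 months

Base offense level for environmental dumping: 27.
A1 applies: 27 − 3 = 24.
A2 applies: 24 − 2 = 22.
A3 applies: 22 + 2 = 24.
A4 applies: 24 − 1 = 23.
A5 applies (level before this adjustment is 23 ≥ 5, so +2): 23 + 2 = 25.
Final offense level: 25.
Criminal history: 11 prior points → Category 2 (7-13).
Level 25 falls in the 24-25 band.
Grid: Level 24-25 × Category 2 = 41-49 months.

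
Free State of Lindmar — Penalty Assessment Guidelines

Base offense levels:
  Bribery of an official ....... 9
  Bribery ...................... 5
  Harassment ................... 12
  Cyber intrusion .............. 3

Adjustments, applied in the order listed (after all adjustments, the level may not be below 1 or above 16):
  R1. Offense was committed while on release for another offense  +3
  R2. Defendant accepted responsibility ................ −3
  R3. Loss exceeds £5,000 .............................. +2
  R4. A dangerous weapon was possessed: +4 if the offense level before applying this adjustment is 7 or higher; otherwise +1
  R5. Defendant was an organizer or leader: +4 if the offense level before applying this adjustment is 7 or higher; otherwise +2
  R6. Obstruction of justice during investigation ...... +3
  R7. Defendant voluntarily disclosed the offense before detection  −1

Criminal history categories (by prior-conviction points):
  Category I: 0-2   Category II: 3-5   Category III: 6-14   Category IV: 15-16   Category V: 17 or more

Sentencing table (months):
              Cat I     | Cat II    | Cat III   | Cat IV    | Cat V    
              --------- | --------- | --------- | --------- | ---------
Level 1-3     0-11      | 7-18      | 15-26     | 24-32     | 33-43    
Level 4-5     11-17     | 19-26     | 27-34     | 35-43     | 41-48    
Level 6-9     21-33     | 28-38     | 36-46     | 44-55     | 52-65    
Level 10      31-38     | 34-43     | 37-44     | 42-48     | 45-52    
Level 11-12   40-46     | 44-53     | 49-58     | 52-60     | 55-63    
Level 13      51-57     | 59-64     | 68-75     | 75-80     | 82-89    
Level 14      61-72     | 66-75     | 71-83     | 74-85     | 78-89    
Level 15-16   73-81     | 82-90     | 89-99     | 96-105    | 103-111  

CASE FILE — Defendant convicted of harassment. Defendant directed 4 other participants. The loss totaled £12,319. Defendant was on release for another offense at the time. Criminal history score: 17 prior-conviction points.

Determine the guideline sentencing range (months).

Base offense level for harassment: 12.
R1 applies: 12 + 3 = 15.
R3 applies: 15 + 2 = 17.
R4 does not apply.
R5 applies (level before this adjustment is 17 ≥ 7, so +4): 17 + 4 = 21.
R6 does not apply.
R7 does not apply.
Level 21 exceeds the maximum of 16; capped at 16.
Final offense level: 16.
Criminal history: 17 prior points → Category V (17+).
Level 16 falls in the 15-16 band.
Grid: Level 15-16 × Category V = 103-111 months.

103-111 months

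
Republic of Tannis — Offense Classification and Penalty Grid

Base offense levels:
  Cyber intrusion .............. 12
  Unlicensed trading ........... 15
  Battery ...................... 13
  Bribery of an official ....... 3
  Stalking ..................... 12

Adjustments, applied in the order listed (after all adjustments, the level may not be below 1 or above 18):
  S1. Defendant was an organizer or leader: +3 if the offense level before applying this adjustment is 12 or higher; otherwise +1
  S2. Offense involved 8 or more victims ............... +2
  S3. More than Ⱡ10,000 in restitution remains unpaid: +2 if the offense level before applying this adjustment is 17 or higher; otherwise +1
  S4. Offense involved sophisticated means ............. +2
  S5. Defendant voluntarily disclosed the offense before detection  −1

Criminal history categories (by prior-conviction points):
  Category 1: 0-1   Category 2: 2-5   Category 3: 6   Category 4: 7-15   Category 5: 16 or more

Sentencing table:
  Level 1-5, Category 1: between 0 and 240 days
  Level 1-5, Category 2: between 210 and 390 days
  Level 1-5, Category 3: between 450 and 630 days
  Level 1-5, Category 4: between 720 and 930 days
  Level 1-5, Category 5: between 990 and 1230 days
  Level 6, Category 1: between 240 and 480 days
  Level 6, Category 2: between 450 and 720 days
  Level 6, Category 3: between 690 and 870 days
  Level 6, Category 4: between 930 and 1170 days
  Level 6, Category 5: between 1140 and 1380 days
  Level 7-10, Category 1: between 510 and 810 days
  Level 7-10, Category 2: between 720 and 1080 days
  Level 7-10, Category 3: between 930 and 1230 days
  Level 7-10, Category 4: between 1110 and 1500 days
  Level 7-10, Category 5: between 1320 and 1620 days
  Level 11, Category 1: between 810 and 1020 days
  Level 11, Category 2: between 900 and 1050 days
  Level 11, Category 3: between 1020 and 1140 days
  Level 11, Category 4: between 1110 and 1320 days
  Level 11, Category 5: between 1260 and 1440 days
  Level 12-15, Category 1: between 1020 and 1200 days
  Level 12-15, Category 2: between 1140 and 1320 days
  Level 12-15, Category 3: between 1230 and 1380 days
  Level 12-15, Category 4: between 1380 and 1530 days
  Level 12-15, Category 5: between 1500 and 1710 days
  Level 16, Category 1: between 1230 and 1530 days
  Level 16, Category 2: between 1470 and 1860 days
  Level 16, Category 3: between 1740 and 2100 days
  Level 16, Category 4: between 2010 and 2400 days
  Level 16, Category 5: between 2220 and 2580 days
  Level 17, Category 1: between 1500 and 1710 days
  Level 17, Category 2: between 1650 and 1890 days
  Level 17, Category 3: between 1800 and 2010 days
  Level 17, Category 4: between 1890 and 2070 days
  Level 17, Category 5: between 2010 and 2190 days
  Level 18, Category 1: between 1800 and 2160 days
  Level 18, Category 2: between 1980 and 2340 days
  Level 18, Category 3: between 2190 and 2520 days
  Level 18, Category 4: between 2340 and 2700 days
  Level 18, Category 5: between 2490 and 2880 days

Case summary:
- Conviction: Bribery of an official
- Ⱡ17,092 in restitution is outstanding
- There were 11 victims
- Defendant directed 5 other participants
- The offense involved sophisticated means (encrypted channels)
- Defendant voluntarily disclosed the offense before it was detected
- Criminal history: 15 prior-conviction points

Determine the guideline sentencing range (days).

Base offense level for bribery of an official: 3.
S1 applies (level before this adjustment is 3 < 12, so +1): 3 + 1 = 4.
S2 applies: 4 + 2 = 6.
S3 applies (level before this adjustment is 6 < 17, so +1): 6 + 1 = 7.
S4 applies: 7 + 2 = 9.
S5 applies: 9 − 1 = 8.
Final offense level: 8.
Criminal history: 15 prior points → Category 4 (7-15).
Level 8 falls in the 7-10 band.
Grid: Level 7-10 × Category 4 = 1110-1500 days.

1110-1500 days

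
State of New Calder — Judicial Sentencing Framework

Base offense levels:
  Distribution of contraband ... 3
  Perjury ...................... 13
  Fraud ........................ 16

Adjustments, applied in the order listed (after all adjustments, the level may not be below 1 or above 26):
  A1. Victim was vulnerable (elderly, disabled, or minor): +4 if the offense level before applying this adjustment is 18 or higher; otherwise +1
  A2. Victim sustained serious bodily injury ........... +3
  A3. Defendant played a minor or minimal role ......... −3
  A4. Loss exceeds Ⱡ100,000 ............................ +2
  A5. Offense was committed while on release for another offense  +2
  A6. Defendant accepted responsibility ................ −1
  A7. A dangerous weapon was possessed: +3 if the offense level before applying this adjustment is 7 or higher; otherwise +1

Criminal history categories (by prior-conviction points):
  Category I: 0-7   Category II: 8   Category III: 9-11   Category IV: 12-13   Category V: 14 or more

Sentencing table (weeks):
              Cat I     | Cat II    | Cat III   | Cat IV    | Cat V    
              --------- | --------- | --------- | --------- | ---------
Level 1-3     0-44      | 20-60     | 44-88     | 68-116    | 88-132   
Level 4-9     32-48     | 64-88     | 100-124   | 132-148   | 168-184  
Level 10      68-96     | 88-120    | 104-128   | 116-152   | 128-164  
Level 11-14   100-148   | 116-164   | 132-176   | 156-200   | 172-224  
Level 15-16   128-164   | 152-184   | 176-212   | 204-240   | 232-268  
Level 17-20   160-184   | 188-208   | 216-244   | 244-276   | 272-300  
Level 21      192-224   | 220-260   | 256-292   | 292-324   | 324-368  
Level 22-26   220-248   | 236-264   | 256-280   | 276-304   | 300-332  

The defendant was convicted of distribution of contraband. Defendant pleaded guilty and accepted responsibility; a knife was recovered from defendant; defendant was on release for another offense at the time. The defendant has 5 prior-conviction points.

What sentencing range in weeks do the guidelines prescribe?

Base offense level for distribution of contraband: 3.
A2 does not apply.
A5 applies: 3 + 2 = 5.
A6 applies: 5 − 1 = 4.
A7 applies (level before this adjustment is 4 < 7, so +1): 4 + 1 = 5.
Final offense level: 5.
Criminal history: 5 prior points → Category I (0-7).
Level 5 falls in the 4-9 band.
Grid: Level 4-9 × Category I = 32-48 weeks.

32-48 weeks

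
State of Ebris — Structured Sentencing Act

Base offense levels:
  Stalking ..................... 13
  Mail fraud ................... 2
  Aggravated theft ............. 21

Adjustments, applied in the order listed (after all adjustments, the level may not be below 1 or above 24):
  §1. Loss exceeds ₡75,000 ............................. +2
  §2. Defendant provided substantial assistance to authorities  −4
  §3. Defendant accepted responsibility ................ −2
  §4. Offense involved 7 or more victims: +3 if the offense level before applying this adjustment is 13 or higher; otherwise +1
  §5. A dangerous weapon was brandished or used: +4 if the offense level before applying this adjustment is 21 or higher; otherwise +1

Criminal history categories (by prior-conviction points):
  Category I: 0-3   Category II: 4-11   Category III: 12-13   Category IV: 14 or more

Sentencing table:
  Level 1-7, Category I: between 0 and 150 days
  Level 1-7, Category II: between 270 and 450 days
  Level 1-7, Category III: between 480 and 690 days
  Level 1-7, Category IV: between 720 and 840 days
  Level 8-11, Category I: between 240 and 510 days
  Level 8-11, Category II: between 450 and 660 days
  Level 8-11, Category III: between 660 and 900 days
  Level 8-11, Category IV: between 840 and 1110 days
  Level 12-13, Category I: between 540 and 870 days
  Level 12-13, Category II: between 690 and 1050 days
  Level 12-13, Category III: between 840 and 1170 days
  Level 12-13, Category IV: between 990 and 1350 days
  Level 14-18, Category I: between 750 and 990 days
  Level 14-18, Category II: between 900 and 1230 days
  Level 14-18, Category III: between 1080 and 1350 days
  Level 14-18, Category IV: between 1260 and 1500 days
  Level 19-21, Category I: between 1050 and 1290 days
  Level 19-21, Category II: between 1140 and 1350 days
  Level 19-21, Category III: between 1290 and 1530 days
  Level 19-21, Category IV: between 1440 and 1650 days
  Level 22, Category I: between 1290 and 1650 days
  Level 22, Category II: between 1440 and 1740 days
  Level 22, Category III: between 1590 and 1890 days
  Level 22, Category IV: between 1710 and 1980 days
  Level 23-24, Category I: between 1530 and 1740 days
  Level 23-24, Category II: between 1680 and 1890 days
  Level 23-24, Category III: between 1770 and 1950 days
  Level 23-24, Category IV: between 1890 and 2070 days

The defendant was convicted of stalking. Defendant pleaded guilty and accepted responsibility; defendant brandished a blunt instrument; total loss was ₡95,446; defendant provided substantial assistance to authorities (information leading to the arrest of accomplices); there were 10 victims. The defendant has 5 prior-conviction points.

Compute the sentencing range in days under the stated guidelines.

450-660 days

Base offense level for stalking: 13.
§1 applies: 13 + 2 = 15.
§2 applies: 15 − 4 = 11.
§3 applies: 11 − 2 = 9.
§4 applies (level before this adjustment is 9 < 13, so +1): 9 + 1 = 10.
§5 applies (level before this adjustment is 10 < 21, so +1): 10 + 1 = 11.
Final offense level: 11.
Criminal history: 5 prior points → Category II (4-11).
Level 11 falls in the 8-11 band.
Grid: Level 8-11 × Category II = 450-660 days.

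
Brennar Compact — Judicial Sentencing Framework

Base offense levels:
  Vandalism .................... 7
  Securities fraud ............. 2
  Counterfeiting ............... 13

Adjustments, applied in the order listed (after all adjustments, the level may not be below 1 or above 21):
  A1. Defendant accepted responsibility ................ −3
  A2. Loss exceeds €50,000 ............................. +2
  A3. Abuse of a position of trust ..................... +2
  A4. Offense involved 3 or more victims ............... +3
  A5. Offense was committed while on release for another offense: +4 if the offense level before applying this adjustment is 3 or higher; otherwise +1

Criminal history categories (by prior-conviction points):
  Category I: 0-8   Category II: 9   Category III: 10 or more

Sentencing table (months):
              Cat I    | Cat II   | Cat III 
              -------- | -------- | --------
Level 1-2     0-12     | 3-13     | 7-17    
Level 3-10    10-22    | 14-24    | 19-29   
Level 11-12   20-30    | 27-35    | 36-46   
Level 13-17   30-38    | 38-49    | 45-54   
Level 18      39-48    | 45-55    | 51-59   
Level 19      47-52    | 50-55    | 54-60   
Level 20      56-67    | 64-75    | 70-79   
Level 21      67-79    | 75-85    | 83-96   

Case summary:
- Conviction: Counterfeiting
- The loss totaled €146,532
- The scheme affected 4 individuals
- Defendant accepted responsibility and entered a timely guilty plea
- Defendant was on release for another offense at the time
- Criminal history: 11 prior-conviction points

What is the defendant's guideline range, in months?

Base offense level for counterfeiting: 13.
A1 applies: 13 − 3 = 10.
A2 applies: 10 + 2 = 12.
A3 does not apply.
A4 applies: 12 + 3 = 15.
A5 applies (level before this adjustment is 15 ≥ 3, so +4): 15 + 4 = 19.
Final offense level: 19.
Criminal history: 11 prior points → Category III (10+).
Level 19 falls in the 19 band.
Grid: Level 19 × Category III = 54-60 months.

54-60 months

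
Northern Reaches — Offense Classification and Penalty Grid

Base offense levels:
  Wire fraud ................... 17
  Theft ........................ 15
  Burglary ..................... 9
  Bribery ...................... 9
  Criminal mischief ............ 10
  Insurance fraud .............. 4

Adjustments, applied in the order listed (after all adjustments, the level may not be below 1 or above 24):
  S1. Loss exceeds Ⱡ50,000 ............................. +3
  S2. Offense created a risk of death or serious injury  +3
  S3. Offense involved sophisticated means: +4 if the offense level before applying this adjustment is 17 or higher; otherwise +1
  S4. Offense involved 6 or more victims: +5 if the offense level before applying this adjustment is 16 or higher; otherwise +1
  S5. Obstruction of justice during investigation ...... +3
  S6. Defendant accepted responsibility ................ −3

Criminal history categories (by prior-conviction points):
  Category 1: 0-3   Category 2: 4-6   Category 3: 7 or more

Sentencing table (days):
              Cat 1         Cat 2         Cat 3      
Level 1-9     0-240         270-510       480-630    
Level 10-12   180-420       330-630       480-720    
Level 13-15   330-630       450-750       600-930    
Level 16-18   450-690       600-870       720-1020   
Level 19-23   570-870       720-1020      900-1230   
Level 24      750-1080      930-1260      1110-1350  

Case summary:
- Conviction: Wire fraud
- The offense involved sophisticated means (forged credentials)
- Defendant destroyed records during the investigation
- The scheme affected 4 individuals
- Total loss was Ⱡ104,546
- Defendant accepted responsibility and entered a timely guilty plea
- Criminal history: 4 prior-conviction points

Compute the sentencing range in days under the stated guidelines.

930-1260 days

Base offense level for wire fraud: 17.
S1 applies: 17 + 3 = 20.
S2 does not apply.
S3 applies (level before this adjustment is 20 ≥ 17, so +4): 20 + 4 = 24.
S4 does not apply.
S5 applies: 24 + 3 = 27.
S6 applies: 27 − 3 = 24.
Final offense level: 24.
Criminal history: 4 prior points → Category 2 (4-6).
Level 24 falls in the 24 band.
Grid: Level 24 × Category 2 = 930-1260 days.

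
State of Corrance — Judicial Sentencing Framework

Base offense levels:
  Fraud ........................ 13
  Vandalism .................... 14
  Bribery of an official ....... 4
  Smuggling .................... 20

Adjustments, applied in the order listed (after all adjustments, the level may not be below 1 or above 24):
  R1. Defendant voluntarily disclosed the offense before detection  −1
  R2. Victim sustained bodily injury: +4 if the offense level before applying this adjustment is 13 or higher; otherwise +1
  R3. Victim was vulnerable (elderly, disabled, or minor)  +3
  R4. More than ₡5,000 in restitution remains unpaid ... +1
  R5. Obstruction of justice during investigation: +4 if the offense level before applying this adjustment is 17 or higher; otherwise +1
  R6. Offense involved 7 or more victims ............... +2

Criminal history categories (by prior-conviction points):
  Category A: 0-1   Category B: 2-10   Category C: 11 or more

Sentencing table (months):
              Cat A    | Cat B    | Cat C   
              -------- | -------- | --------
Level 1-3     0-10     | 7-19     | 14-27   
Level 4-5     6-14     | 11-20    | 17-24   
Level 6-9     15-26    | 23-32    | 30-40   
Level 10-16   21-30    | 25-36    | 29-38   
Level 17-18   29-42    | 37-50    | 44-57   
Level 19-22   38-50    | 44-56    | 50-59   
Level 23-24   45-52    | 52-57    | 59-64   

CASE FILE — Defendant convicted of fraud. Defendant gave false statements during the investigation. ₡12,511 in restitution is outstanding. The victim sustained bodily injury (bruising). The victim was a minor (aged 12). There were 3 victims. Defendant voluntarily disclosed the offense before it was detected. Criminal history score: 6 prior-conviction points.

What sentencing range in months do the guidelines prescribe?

Base offense level for fraud: 13.
R1 applies: 13 − 1 = 12.
R2 applies (level before this adjustment is 12 < 13, so +1): 12 + 1 = 13.
R3 applies: 13 + 3 = 16.
R4 applies: 16 + 1 = 17.
R5 applies (level before this adjustment is 17 ≥ 17, so +4): 17 + 4 = 21.
Final offense level: 21.
Criminal history: 6 prior points → Category B (2-10).
Level 21 falls in the 19-22 band.
Grid: Level 19-22 × Category B = 44-56 months.

44-56 months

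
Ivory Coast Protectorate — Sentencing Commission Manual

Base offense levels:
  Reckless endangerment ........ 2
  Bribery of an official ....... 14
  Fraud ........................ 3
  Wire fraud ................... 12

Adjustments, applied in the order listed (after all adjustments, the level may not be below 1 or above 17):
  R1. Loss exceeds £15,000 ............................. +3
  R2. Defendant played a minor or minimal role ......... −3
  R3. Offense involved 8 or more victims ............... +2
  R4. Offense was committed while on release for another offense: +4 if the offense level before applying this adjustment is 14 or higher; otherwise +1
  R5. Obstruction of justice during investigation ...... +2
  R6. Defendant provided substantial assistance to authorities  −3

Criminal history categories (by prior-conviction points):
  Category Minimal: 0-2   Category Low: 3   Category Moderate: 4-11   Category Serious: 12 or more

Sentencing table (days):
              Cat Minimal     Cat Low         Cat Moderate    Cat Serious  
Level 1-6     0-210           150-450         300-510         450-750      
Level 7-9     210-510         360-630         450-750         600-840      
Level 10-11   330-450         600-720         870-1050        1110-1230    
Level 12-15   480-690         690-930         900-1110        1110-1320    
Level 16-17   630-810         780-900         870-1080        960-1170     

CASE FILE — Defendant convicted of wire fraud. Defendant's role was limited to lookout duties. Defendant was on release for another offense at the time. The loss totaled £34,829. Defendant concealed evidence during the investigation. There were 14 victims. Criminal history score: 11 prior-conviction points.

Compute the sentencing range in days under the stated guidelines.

Base offense level for wire fraud: 12.
R1 applies: 12 + 3 = 15.
R2 applies: 15 − 3 = 12.
R3 applies: 12 + 2 = 14.
R4 applies (level before this adjustment is 14 ≥ 14, so +4): 14 + 4 = 18.
R5 applies: 18 + 2 = 20.
Level 20 exceeds the maximum of 17; capped at 17.
Final offense level: 17.
Criminal history: 11 prior points → Category Moderate (4-11).
Level 17 falls in the 16-17 band.
Grid: Level 16-17 × Category Moderate = 870-1080 days.

870-1080 days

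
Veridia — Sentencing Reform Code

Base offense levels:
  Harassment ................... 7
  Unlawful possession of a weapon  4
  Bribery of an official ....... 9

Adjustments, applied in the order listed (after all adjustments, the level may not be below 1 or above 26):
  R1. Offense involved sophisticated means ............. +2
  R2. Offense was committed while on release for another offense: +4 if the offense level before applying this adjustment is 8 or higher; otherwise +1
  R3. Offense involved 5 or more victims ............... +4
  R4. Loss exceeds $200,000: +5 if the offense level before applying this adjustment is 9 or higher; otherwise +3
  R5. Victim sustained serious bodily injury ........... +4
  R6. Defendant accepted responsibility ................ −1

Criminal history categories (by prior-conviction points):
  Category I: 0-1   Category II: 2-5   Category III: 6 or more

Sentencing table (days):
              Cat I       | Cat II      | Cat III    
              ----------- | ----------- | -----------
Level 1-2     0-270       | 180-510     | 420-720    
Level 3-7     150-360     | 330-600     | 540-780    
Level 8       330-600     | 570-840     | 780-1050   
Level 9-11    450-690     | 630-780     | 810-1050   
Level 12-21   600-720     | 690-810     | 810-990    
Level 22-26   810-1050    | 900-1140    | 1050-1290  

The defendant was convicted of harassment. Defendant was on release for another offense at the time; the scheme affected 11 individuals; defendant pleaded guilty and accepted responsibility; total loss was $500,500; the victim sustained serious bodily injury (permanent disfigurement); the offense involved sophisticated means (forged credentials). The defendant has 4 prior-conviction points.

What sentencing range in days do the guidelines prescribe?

Base offense level for harassment: 7.
R1 applies: 7 + 2 = 9.
R2 applies (level before this adjustment is 9 ≥ 8, so +4): 9 + 4 = 13.
R3 applies: 13 + 4 = 17.
R4 applies (level before this adjustment is 17 ≥ 9, so +5): 17 + 5 = 22.
R5 applies: 22 + 4 = 26.
R6 applies: 26 − 1 = 25.
Final offense level: 25.
Criminal history: 4 prior points → Category II (2-5).
Level 25 falls in the 22-26 band.
Grid: Level 22-26 × Category II = 900-1140 days.

900-1140 days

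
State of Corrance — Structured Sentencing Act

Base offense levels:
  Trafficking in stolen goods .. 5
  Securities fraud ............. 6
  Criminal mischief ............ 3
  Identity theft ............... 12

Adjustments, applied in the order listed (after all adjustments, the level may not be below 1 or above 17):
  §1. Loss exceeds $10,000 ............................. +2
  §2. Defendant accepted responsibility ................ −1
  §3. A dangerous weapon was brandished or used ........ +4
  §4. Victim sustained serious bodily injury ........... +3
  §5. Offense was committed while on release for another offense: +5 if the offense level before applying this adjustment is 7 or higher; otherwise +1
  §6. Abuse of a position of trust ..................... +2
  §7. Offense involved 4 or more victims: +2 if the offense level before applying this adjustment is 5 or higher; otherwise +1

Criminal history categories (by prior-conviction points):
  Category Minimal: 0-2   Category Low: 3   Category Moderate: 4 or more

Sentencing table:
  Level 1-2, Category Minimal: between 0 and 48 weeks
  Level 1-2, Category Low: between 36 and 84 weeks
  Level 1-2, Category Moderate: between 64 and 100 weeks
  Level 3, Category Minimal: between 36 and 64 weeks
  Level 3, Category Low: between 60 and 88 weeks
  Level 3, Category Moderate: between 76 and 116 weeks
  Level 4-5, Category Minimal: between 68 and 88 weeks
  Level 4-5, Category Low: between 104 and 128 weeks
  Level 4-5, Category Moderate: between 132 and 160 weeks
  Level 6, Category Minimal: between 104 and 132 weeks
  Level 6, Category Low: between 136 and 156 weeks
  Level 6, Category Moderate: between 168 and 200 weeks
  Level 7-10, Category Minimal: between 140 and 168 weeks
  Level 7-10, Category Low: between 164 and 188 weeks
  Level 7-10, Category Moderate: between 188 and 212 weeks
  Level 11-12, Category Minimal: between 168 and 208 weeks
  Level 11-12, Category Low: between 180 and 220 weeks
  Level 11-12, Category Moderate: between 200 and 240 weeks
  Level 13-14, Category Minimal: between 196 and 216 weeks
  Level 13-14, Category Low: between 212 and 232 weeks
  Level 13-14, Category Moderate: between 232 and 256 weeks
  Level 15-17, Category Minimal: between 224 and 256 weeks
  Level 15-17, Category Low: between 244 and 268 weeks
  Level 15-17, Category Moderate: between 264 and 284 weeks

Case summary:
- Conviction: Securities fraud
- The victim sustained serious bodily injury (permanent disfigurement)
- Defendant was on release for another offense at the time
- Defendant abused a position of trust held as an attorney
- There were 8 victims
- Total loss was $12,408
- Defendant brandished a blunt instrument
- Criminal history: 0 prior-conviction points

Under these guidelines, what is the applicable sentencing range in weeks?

224-256 weeks

Base offense level for securities fraud: 6.
§1 applies: 6 + 2 = 8.
§2 does not apply.
§3 applies: 8 + 4 = 12.
§4 applies: 12 + 3 = 15.
§5 applies (level before this adjustment is 15 ≥ 7, so +5): 15 + 5 = 20.
§6 applies: 20 + 2 = 22.
§7 applies (level before this adjustment is 22 ≥ 5, so +2): 22 + 2 = 24.
Level 24 exceeds the maximum of 17; capped at 17.
Final offense level: 17.
Criminal history: 0 prior points → Category Minimal (0-2).
Level 17 falls in the 15-17 band.
Grid: Level 15-17 × Category Minimal = 224-256 weeks.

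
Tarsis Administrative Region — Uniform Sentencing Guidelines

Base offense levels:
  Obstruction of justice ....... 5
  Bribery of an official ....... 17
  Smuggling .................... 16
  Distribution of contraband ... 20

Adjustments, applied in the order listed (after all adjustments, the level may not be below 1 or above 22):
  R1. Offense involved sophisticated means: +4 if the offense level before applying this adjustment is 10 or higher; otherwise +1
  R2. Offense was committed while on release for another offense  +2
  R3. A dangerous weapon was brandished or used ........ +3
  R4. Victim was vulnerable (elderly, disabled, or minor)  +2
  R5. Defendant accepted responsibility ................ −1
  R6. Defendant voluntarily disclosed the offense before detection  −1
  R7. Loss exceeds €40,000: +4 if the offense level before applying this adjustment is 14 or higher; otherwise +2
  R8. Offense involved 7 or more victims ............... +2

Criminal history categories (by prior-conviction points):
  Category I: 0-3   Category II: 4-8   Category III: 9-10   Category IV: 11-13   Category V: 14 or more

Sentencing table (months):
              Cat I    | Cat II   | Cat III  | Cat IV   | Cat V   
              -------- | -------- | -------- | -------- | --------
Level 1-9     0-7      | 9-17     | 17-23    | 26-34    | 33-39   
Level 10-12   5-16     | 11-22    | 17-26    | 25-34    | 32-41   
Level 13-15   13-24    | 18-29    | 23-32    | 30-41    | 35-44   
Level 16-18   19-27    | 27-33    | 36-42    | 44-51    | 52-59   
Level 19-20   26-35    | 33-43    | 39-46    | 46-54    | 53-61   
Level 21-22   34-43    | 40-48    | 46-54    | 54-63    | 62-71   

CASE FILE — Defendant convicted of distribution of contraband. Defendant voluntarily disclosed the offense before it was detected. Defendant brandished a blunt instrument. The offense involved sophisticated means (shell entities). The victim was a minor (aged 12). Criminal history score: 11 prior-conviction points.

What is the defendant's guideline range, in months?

54-63 months

Base offense level for distribution of contraband: 20.
R1 applies (level before this adjustment is 20 ≥ 10, so +4): 20 + 4 = 24.
R2 does not apply.
R3 applies: 24 + 3 = 27.
R4 applies: 27 + 2 = 29.
R6 applies: 29 − 1 = 28.
R8 does not apply.
Level 28 exceeds the maximum of 22; capped at 22.
Final offense level: 22.
Criminal history: 11 prior points → Category IV (11-13).
Level 22 falls in the 21-22 band.
Grid: Level 21-22 × Category IV = 54-63 months.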